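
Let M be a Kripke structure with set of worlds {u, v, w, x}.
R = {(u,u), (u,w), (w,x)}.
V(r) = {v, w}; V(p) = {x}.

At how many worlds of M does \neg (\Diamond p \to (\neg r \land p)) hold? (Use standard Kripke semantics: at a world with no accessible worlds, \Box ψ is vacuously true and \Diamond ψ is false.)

1

Recall that \Diamond ψ holds at a world iff ψ holds at some accessible world.
Let φ = \neg (\Diamond p \to (\neg r \land p)). Evaluate φ at each world:
  u (successors {u, w}): φ is false.
  v (successors ∅): φ is false.
  w (successors {x}): φ is true.
  x (successors ∅): φ is false.
For instance, at w:
  At w: \Diamond p \to (\neg r \land p) is false, so \neg (\Diamond p \to (\neg r \land p)) is true.
    At w: \Diamond p is true, \neg r \land p is false, so \Diamond p \to (\neg r \land p) is false.
      At w: \Diamond p requires p at some successor in {x}.
        p holds at x, so \Diamond p is true at w.
Satisfying worlds: {w}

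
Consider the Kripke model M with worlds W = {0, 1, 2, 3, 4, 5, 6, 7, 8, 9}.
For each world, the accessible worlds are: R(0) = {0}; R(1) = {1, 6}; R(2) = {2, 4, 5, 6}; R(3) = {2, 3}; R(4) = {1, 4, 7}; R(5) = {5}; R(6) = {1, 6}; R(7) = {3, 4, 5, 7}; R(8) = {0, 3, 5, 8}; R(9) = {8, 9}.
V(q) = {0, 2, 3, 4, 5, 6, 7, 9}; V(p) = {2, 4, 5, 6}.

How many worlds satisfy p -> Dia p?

10

Let φ = p -> Dia p. Evaluate φ at each world:
  0 (successors {0}): φ is true.
  1 (successors {1, 6}): φ is true.
  2 (successors {2, 4, 5, 6}): φ is true.
  3 (successors {2, 3}): φ is true.
  4 (successors {1, 4, 7}): φ is true.
  5 (successors {5}): φ is true.
  6 (successors {1, 6}): φ is true.
  7 (successors {3, 4, 5, 7}): φ is true.
  8 (successors {0, 3, 5, 8}): φ is true.
  9 (successors {8, 9}): φ is true.
For instance, at 9:
  At 9: p is false, Dia p is false, so p -> Dia p is true.
    At 9: Dia p requires p at some successor in {8, 9}.
      At 8: p is false.
      At 9: p is false.
    So Dia p is false at 9.
Satisfying worlds: {0, 1, 2, 3, 4, 5, 6, 7, 8, 9}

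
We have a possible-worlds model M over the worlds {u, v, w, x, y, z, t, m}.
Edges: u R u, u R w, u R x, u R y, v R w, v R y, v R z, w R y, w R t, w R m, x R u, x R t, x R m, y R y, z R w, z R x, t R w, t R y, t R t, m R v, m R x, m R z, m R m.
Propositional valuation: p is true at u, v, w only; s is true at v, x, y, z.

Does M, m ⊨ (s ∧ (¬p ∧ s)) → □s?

At m: s ∧ (¬p ∧ s) is false, □s is false, so (s ∧ (¬p ∧ s)) → □s is true.
  At m: □s requires s at every successor {v, x, z, m}.
    s fails at m, so □s is false at m.

Yes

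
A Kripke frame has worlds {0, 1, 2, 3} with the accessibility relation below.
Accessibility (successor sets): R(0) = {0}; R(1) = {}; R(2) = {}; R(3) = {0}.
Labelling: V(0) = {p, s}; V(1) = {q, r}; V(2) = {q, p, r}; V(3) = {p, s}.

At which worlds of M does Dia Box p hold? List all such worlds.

Recall that Box ψ holds at a world iff ψ holds at every accessible world, and Dia ψ holds iff ψ holds at some accessible world.
Let φ = Dia Box p. Evaluate φ at each world:
  0 (successors {0}): φ is true.
  1 (successors ∅): φ is false.
  2 (successors ∅): φ is false.
  3 (successors {0}): φ is true.
For instance, at 3:
  At 3: Dia Box p requires Box p at some successor in {0}.
    Box p holds at 0, so Dia Box p is true at 3.
      At 0: Box p requires p at every successor {0}.
        At 0: p is true.
      So Box p is true at 0.
Satisfying worlds: {0, 3}

0, 3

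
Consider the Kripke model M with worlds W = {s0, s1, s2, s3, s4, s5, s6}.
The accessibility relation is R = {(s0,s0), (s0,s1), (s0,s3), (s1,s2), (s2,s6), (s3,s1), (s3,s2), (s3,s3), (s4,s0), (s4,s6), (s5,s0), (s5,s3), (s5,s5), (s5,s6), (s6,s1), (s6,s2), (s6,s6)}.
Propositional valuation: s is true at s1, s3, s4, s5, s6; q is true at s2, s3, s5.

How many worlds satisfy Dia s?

Let φ = Dia s. Evaluate φ at each world:
  s0 (successors {s0, s1, s3}): φ is true.
  s1 (successors {s2}): φ is false.
  s2 (successors {s6}): φ is true.
  s3 (successors {s1, s2, s3}): φ is true.
  s4 (successors {s0, s6}): φ is true.
  s5 (successors {s0, s3, s5, s6}): φ is true.
  s6 (successors {s1, s2, s6}): φ is true.
For instance, at s3:
  At s3: Dia s requires s at some successor in {s1, s2, s3}.
    s holds at s1, so Dia s is true at s3.
Satisfying worlds: {s0, s2, s3, s4, s5, s6}

6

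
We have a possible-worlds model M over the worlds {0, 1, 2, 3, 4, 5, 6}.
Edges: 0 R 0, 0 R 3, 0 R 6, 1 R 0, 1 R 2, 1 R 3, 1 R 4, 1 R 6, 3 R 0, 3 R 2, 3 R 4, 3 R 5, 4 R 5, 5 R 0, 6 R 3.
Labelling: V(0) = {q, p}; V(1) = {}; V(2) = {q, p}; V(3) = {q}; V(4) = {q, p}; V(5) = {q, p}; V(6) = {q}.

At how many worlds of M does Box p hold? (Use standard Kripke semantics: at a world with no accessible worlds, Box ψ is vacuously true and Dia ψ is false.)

Let φ = Box p. Evaluate φ at each world:
  0 (successors {0, 3, 6}): φ is false.
  1 (successors {0, 2, 3, 4, 6}): φ is false.
  2 (successors ∅): φ is true.
  3 (successors {0, 2, 4, 5}): φ is true.
  4 (successors {5}): φ is true.
  5 (successors {0}): φ is true.
  6 (successors {3}): φ is false.
For instance, at 1:
  At 1: Box p requires p at every successor {0, 2, 3, 4, 6}.
    p fails at 3, so Box p is false at 1.
Satisfying worlds: {2, 3, 4, 5}

4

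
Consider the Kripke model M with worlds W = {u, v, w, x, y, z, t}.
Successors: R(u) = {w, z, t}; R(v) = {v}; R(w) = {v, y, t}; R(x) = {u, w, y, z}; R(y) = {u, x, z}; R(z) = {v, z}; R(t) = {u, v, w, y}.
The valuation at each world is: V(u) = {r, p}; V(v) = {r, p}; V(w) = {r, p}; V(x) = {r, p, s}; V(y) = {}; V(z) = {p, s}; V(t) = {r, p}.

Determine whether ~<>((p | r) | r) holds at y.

No

At y: <>((p | r) | r) is true, so ~<>((p | r) | r) is false.
  At y: <>((p | r) | r) requires (p | r) | r at some successor in {u, x, z}.
    (p | r) | r holds at u, so <>((p | r) | r) is true at y.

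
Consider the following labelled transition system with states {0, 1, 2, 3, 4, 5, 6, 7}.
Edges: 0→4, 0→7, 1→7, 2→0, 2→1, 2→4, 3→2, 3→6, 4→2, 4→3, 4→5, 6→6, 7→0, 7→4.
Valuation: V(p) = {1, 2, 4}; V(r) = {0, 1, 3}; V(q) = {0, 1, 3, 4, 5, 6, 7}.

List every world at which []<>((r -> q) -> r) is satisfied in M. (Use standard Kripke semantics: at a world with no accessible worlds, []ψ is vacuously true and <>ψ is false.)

Let φ = []<>((r -> q) -> r). Evaluate φ at each world:
  0 (successors {4, 7}): φ is true.
  1 (successors {7}): φ is true.
  2 (successors {0, 1, 4}): φ is false.
  3 (successors {2, 6}): φ is false.
  4 (successors {2, 3, 5}): φ is false.
  5 (successors ∅): φ is true.
  6 (successors {6}): φ is false.
  7 (successors {0, 4}): φ is false.
For instance, at 0:
  At 0: []<>((r -> q) -> r) requires <>((r -> q) -> r) at every successor {4, 7}.
      At 4: <>((r -> q) -> r) requires (r -> q) -> r at some successor in {2, 3, 5}.
        (r -> q) -> r holds at 3, so <>((r -> q) -> r) is true at 4.
      At 7: <>((r -> q) -> r) requires (r -> q) -> r at some successor in {0, 4}.
        (r -> q) -> r holds at 0, so <>((r -> q) -> r) is true at 7.
  So []<>((r -> q) -> r) is true at 0.
Satisfying worlds: {0, 1, 5}

0, 1, 5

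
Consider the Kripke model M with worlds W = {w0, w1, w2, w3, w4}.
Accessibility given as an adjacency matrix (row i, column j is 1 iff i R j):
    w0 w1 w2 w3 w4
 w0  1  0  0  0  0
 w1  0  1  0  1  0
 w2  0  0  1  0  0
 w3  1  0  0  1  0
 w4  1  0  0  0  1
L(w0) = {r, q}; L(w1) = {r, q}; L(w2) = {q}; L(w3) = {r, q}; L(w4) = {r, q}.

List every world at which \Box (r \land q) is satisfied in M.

w0, w1, w3, w4

Let φ = \Box (r \land q). Evaluate φ at each world:
  w0 (successors {w0}): φ is true.
  w1 (successors {w1, w3}): φ is true.
  w2 (successors {w2}): φ is false.
  w3 (successors {w0, w3}): φ is true.
  w4 (successors {w0, w4}): φ is true.
For instance, at w3:
  At w3: \Box (r \land q) requires r \land q at every successor {w0, w3}.
    At w0: r \land q is true.
    At w3: r \land q is true.
  So \Box (r \land q) is true at w3.
Satisfying worlds: {w0, w1, w3, w4}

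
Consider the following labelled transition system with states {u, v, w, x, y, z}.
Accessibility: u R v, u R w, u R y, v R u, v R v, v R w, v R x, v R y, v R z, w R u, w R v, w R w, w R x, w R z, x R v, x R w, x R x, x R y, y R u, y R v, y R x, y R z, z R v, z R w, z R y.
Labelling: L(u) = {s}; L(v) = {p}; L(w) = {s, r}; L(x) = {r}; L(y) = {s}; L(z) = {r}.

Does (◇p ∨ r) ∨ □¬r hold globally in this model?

Let φ = (◇p ∨ r) ∨ □¬r. Evaluate φ at each world:
  u (successors {v, w, y}): φ is true.
  v (successors {u, v, w, x, y, z}): φ is true.
  w (successors {u, v, w, x, z}): φ is true.
  x (successors {v, w, x, y}): φ is true.
  y (successors {u, v, x, z}): φ is true.
  z (successors {v, w, y}): φ is true.
For instance, at w:
  At w: ◇p ∨ r is true, □¬r is false, so (◇p ∨ r) ∨ □¬r is true.
    At w: ◇p is true, r is true, so ◇p ∨ r is true.
      At w: ◇p requires p at some successor in {u, v, w, x, z}.
        p holds at v, so ◇p is true at w.
    At w: □¬r requires ¬r at every successor {u, v, w, x, z}.
      ¬r fails at w, so □¬r is false at w.

Yes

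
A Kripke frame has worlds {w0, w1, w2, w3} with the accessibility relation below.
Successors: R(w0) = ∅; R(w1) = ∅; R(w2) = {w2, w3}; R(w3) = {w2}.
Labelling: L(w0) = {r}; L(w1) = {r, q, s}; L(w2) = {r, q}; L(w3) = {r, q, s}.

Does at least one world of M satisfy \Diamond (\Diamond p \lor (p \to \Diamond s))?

Yes

Let φ = \Diamond (\Diamond p \lor (p \to \Diamond s)). Evaluate φ at each world:
  w0 (successors ∅): φ is false.
  w1 (successors ∅): φ is false.
  w2 (successors {w2, w3}): φ is true.
  w3 (successors {w2}): φ is true.
Detail at w2 (witness):
  At w2: \Diamond (\Diamond p \lor (p \to \Diamond s)) requires \Diamond p \lor (p \to \Diamond s) at some successor in {w2, w3}.
    \Diamond p \lor (p \to \Diamond s) holds at w2, so \Diamond (\Diamond p \lor (p \to \Diamond s)) is true at w2.
      At w2: \Diamond p is false, p \to \Diamond s is true, so \Diamond p \lor (p \to \Diamond s) is true.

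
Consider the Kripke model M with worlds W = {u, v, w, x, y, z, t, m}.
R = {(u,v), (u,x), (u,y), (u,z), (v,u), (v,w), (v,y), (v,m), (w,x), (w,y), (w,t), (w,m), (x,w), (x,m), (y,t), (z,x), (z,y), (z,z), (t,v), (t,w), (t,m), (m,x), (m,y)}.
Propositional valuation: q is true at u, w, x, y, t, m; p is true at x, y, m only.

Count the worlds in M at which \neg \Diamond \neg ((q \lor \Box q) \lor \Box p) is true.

Let φ = \neg \Diamond \neg ((q \lor \Box q) \lor \Box p). Evaluate φ at each world:
  u (successors {v, x, y, z}): φ is false.
  v (successors {u, w, y, m}): φ is true.
  w (successors {x, y, t, m}): φ is true.
  x (successors {w, m}): φ is true.
  y (successors {t}): φ is true.
  z (successors {x, y, z}): φ is false.
  t (successors {v, w, m}): φ is true.
  m (successors {x, y}): φ is true.
For instance, at u:
  At u: \Diamond \neg ((q \lor \Box q) \lor \Box p) is true, so \neg \Diamond \neg ((q \lor \Box q) \lor \Box p) is false.
    At u: \Diamond \neg ((q \lor \Box q) \lor \Box p) requires \neg ((q \lor \Box q) \lor \Box p) at some successor in {v, x, y, z}.
      \neg ((q \lor \Box q) \lor \Box p) holds at z, so \Diamond \neg ((q \lor \Box q) \lor \Box p) is true at u.
Satisfying worlds: {v, w, x, y, t, m}

6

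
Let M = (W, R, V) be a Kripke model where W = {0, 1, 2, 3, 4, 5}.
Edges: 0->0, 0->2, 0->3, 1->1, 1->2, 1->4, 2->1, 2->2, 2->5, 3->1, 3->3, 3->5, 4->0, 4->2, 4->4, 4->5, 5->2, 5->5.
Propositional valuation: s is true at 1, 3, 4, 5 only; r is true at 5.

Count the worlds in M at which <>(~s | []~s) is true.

Recall that []ψ holds at a world iff ψ holds at every accessible world, and <>ψ holds iff ψ holds at some accessible world.
Let φ = <>(~s | []~s). Evaluate φ at each world:
  0 (successors {0, 2, 3}): φ is true.
  1 (successors {1, 2, 4}): φ is true.
  2 (successors {1, 2, 5}): φ is true.
  3 (successors {1, 3, 5}): φ is false.
  4 (successors {0, 2, 4, 5}): φ is true.
  5 (successors {2, 5}): φ is true.
For instance, at 1:
  At 1: <>(~s | []~s) requires ~s | []~s at some successor in {1, 2, 4}.
    ~s | []~s holds at 2, so <>(~s | []~s) is true at 1.
      At 2: ~s is true, []~s is false, so ~s | []~s is true.
Satisfying worlds: {0, 1, 2, 4, 5}

5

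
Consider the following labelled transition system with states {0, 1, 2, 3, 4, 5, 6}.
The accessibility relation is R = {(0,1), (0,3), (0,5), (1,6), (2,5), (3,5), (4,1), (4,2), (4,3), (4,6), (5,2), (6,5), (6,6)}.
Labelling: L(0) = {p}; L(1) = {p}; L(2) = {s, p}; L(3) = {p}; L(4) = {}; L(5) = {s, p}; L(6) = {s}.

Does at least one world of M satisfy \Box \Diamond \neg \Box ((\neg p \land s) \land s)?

Let φ = \Box \Diamond \neg \Box ((\neg p \land s) \land s). Evaluate φ at each world:
  0 (successors {1, 3, 5}): φ is true.
  1 (successors {6}): φ is true.
  2 (successors {5}): φ is true.
  3 (successors {5}): φ is true.
  4 (successors {1, 2, 3, 6}): φ is true.
  5 (successors {2}): φ is true.
  6 (successors {5, 6}): φ is true.
Detail at 0 (witness):
  At 0: \Box \Diamond \neg \Box ((\neg p \land s) \land s) requires \Diamond \neg \Box ((\neg p \land s) \land s) at every successor {1, 3, 5}.
      At 1: \Diamond \neg \Box ((\neg p \land s) \land s) requires \neg \Box ((\neg p \land s) \land s) at some successor in {6}.
        \neg \Box ((\neg p \land s) \land s) holds at 6, so \Diamond \neg \Box ((\neg p \land s) \land s) is true at 1.
      At 3: \Diamond \neg \Box ((\neg p \land s) \land s) requires \neg \Box ((\neg p \land s) \land s) at some successor in {5}.
        \neg \Box ((\neg p \land s) \land s) holds at 5, so \Diamond \neg \Box ((\neg p \land s) \land s) is true at 3.
      At 5: \Diamond \neg \Box ((\neg p \land s) \land s) requires \neg \Box ((\neg p \land s) \land s) at some successor in {2}.
        \neg \Box ((\neg p \land s) \land s) holds at 2, so \Diamond \neg \Box ((\neg p \land s) \land s) is true at 5.
  So \Box \Diamond \neg \Box ((\neg p \land s) \land s) is true at 0.

Yes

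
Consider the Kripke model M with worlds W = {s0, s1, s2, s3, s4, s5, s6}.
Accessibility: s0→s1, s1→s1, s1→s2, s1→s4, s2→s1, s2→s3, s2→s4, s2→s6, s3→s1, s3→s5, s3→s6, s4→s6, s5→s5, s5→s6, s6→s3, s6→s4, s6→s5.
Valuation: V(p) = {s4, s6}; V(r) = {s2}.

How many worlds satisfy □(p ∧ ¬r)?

1

Recall that □ψ holds at a world iff ψ holds at every accessible world, and ◇ψ holds iff ψ holds at some accessible world.
Let φ = □(p ∧ ¬r). Evaluate φ at each world:
  s0 (successors {s1}): φ is false.
  s1 (successors {s1, s2, s4}): φ is false.
  s2 (successors {s1, s3, s4, s6}): φ is false.
  s3 (successors {s1, s5, s6}): φ is false.
  s4 (successors {s6}): φ is true.
  s5 (successors {s5, s6}): φ is false.
  s6 (successors {s3, s4, s5}): φ is false.
For instance, at s2:
  At s2: □(p ∧ ¬r) requires p ∧ ¬r at every successor {s1, s3, s4, s6}.
    p ∧ ¬r fails at s1, so □(p ∧ ¬r) is false at s2.
Satisfying worlds: {s4}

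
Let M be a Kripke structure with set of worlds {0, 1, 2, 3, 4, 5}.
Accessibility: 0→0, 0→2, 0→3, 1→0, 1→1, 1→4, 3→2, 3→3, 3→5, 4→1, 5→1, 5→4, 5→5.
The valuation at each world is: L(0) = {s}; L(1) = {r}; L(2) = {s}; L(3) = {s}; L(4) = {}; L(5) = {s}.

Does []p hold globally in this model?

No

Let φ = []p. Evaluate φ at each world:
  0 (successors {0, 2, 3}): φ is false.
  1 (successors {0, 1, 4}): φ is false.
  2 (successors ∅): φ is true.
  3 (successors {2, 3, 5}): φ is false.
  4 (successors {1}): φ is false.
  5 (successors {1, 4, 5}): φ is false.
Detail at 0 (counterexample):
  At 0: []p requires p at every successor {0, 2, 3}.
    p fails at 0, so []p is false at 0.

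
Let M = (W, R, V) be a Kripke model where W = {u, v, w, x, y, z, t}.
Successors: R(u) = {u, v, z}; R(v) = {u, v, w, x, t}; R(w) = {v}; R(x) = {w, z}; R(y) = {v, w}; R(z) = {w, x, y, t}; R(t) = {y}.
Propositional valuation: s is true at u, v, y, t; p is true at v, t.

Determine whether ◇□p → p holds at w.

At w: ◇□p is false, p is false, so ◇□p → p is true.
  At w: ◇□p requires □p at some successor in {v}.
    At v: □p is false.
  So ◇□p is false at w.

Yes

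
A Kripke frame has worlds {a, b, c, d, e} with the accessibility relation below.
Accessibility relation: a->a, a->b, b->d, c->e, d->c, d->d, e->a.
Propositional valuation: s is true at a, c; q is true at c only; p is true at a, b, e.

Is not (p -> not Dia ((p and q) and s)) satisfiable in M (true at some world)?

Let φ = not (p -> not Dia ((p and q) and s)). Evaluate φ at each world:
  a (successors {a, b}): φ is false.
  b (successors {d}): φ is false.
  c (successors {e}): φ is false.
  d (successors {c, d}): φ is false.
  e (successors {a}): φ is false.
For instance, at d:
  At d: p -> not Dia ((p and q) and s) is true, so not (p -> not Dia ((p and q) and s)) is false.
    At d: p is false, not Dia ((p and q) and s) is true, so p -> not Dia ((p and q) and s) is true.
      At d: Dia ((p and q) and s) is false, so not Dia ((p and q) and s) is true.

No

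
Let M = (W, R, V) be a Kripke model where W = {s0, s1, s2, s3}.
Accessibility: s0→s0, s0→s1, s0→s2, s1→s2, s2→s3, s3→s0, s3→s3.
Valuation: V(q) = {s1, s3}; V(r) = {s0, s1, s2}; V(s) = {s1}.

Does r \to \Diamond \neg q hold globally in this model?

Let φ = r \to \Diamond \neg q. Evaluate φ at each world:
  s0 (successors {s0, s1, s2}): φ is true.
  s1 (successors {s2}): φ is true.
  s2 (successors {s3}): φ is false.
  s3 (successors {s0, s3}): φ is true.
Detail at s2 (counterexample):
  At s2: r is true, \Diamond \neg q is false, so r \to \Diamond \neg q is false.
    At s2: \Diamond \neg q requires \neg q at some successor in {s3}.
      At s3: \neg q is false.
    So \Diamond \neg q is false at s2.

No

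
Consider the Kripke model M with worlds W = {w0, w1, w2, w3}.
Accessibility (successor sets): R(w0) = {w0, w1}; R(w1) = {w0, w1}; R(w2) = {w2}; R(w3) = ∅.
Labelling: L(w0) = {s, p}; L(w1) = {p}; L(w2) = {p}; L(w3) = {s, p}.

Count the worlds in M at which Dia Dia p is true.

3

Let φ = Dia Dia p. Evaluate φ at each world:
  w0 (successors {w0, w1}): φ is true.
  w1 (successors {w0, w1}): φ is true.
  w2 (successors {w2}): φ is true.
  w3 (successors ∅): φ is false.
For instance, at w2:
  At w2: Dia Dia p requires Dia p at some successor in {w2}.
    Dia p holds at w2, so Dia Dia p is true at w2.
      At w2: Dia p requires p at some successor in {w2}.
        p holds at w2, so Dia p is true at w2.
Satisfying worlds: {w0, w1, w2}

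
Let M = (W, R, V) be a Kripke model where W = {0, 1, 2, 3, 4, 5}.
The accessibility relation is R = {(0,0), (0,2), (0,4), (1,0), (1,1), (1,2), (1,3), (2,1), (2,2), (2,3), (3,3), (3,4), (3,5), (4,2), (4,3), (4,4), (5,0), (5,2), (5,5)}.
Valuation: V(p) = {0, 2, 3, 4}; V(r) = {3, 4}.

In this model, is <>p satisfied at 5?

Recall that <>ψ holds at a world iff ψ holds at some accessible world.
At 5: <>p requires p at some successor in {0, 2, 5}.
  p holds at 0, so <>p is true at 5.

Yes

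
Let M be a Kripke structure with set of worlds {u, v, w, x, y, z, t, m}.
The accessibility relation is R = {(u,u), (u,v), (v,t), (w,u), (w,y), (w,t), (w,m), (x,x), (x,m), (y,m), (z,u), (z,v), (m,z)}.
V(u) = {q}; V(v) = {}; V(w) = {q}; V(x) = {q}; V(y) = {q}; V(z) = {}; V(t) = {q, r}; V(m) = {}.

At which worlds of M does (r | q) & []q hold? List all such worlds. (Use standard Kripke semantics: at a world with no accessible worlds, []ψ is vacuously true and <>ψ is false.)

Let φ = (r | q) & []q. Evaluate φ at each world:
  u (successors {u, v}): φ is false.
  v (successors {t}): φ is false.
  w (successors {u, y, t, m}): φ is false.
  x (successors {x, m}): φ is false.
  y (successors {m}): φ is false.
  z (successors {u, v}): φ is false.
  t (successors ∅): φ is true.
  m (successors {z}): φ is false.
For instance, at v:
  At v: r | q is false, []q is true, so (r | q) & []q is false.
    At v: []q requires q at every successor {t}.
      At t: q is true.
    So []q is true at v.
Satisfying worlds: {t}

t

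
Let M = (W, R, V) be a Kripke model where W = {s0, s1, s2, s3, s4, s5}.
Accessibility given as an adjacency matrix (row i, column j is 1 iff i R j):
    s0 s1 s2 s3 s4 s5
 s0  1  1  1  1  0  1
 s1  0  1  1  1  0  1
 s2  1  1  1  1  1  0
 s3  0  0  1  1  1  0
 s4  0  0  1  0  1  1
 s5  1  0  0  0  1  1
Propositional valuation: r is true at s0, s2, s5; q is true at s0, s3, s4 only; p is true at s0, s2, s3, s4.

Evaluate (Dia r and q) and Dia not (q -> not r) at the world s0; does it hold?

Yes

At s0: Dia r and q is true, Dia not (q -> not r) is true, so (Dia r and q) and Dia not (q -> not r) is true.
  At s0: Dia r is true, q is true, so Dia r and q is true.
    At s0: Dia r requires r at some successor in {s0, s1, s2, s3, s5}.
      r holds at s0, so Dia r is true at s0.
  At s0: Dia not (q -> not r) requires not (q -> not r) at some successor in {s0, s1, s2, s3, s5}.
    not (q -> not r) holds at s0, so Dia not (q -> not r) is true at s0.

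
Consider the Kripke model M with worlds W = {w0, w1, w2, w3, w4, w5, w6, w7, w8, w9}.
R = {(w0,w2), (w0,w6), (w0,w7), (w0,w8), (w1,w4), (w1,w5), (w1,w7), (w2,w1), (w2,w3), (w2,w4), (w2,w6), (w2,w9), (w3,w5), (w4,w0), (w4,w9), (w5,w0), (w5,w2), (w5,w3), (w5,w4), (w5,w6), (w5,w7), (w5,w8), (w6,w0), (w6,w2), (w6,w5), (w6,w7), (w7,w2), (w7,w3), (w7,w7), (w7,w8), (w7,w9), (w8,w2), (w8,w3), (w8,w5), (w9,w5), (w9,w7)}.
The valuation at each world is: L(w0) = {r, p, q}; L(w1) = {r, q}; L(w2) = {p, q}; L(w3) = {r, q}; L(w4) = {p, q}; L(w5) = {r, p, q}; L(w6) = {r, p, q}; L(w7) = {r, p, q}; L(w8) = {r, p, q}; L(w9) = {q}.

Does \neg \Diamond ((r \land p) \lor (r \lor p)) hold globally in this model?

Let φ = \neg \Diamond ((r \land p) \lor (r \lor p)). Evaluate φ at each world:
  w0 (successors {w2, w6, w7, w8}): φ is false.
  w1 (successors {w4, w5, w7}): φ is false.
  w2 (successors {w1, w3, w4, w6, w9}): φ is false.
  w3 (successors {w5}): φ is false.
  w4 (successors {w0, w9}): φ is false.
  w5 (successors {w0, w2, w3, w4, w6, w7, w8}): φ is false.
  w6 (successors {w0, w2, w5, w7}): φ is false.
  w7 (successors {w2, w3, w7, w8, w9}): φ is false.
  w8 (successors {w2, w3, w5}): φ is false.
  w9 (successors {w5, w7}): φ is false.
Detail at w0 (counterexample):
  At w0: \Diamond ((r \land p) \lor (r \lor p)) is true, so \neg \Diamond ((r \land p) \lor (r \lor p)) is false.
    At w0: \Diamond ((r \land p) \lor (r \lor p)) requires (r \land p) \lor (r \lor p) at some successor in {w2, w6, w7, w8}.
      (r \land p) \lor (r \lor p) holds at w2, so \Diamond ((r \land p) \lor (r \lor p)) is true at w0.

No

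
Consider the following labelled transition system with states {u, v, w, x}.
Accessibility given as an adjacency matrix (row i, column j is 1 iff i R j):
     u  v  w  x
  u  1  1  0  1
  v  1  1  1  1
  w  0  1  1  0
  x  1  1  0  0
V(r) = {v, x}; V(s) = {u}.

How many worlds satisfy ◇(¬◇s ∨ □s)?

Let φ = ◇(¬◇s ∨ □s). Evaluate φ at each world:
  u (successors {u, v, x}): φ is false.
  v (successors {u, v, w, x}): φ is true.
  w (successors {v, w}): φ is true.
  x (successors {u, v}): φ is false.
For instance, at v:
  At v: ◇(¬◇s ∨ □s) requires ¬◇s ∨ □s at some successor in {u, v, w, x}.
    ¬◇s ∨ □s holds at w, so ◇(¬◇s ∨ □s) is true at v.
      At w: ¬◇s is true, □s is false, so ¬◇s ∨ □s is true.
Satisfying worlds: {v, w}

2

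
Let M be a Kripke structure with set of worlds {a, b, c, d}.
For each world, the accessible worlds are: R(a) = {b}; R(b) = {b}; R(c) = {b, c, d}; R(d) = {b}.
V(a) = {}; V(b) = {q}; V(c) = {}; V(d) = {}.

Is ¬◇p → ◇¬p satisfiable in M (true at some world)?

Recall that ◇ψ holds at a world iff ψ holds at some accessible world.
Let φ = ¬◇p → ◇¬p. Evaluate φ at each world:
  a (successors {b}): φ is true.
  b (successors {b}): φ is true.
  c (successors {b, c, d}): φ is true.
  d (successors {b}): φ is true.
Detail at a (witness):
  At a: ¬◇p is true, ◇¬p is true, so ¬◇p → ◇¬p is true.
    At a: ◇p is false, so ¬◇p is true.
      At a: ◇p requires p at some successor in {b}.
        At b: p is false.
      So ◇p is false at a.
    At a: ◇¬p requires ¬p at some successor in {b}.
      ¬p holds at b, so ◇¬p is true at a.

Yes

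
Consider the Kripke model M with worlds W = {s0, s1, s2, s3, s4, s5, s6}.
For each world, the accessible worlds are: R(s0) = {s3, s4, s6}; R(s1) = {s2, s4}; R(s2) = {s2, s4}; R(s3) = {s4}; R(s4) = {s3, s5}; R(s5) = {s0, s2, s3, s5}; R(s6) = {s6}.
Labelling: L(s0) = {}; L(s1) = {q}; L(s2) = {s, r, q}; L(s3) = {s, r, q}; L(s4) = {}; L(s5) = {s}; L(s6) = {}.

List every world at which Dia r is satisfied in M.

s0, s1, s2, s4, s5

Let φ = Dia r. Evaluate φ at each world:
  s0 (successors {s3, s4, s6}): φ is true.
  s1 (successors {s2, s4}): φ is true.
  s2 (successors {s2, s4}): φ is true.
  s3 (successors {s4}): φ is false.
  s4 (successors {s3, s5}): φ is true.
  s5 (successors {s0, s2, s3, s5}): φ is true.
  s6 (successors {s6}): φ is false.
For instance, at s5:
  At s5: Dia r requires r at some successor in {s0, s2, s3, s5}.
    r holds at s2, so Dia r is true at s5.
Satisfying worlds: {s0, s1, s2, s4, s5}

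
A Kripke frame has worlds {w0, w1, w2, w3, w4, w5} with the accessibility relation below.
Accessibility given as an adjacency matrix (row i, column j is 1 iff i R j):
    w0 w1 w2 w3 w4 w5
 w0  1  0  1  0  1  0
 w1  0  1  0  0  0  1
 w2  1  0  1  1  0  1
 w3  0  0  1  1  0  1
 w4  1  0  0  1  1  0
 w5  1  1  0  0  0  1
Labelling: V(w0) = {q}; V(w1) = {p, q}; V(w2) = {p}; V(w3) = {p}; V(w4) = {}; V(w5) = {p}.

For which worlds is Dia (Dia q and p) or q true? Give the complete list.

Let φ = Dia (Dia q and p) or q. Evaluate φ at each world:
  w0 (successors {w0, w2, w4}): φ is true.
  w1 (successors {w1, w5}): φ is true.
  w2 (successors {w0, w2, w3, w5}): φ is true.
  w3 (successors {w2, w3, w5}): φ is true.
  w4 (successors {w0, w3, w4}): φ is false.
  w5 (successors {w0, w1, w5}): φ is true.
For instance, at w3:
  At w3: Dia (Dia q and p) is true, q is false, so Dia (Dia q and p) or q is true.
    At w3: Dia (Dia q and p) requires Dia q and p at some successor in {w2, w3, w5}.
      Dia q and p holds at w2, so Dia (Dia q and p) is true at w3.
Satisfying worlds: {w0, w1, w2, w3, w5}

w0, w1, w2, w3, w5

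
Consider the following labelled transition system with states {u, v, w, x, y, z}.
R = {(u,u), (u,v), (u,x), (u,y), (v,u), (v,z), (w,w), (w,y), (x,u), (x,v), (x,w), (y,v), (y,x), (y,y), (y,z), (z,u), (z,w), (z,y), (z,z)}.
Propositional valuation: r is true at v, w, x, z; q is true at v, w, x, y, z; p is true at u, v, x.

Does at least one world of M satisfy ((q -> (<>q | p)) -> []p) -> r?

Yes

Recall that []ψ holds at a world iff ψ holds at every accessible world, and <>ψ holds iff ψ holds at some accessible world.
Let φ = ((q -> (<>q | p)) -> []p) -> r. Evaluate φ at each world:
  u (successors {u, v, x, y}): φ is true.
  v (successors {u, z}): φ is true.
  w (successors {w, y}): φ is true.
  x (successors {u, v, w}): φ is true.
  y (successors {v, x, y, z}): φ is true.
  z (successors {u, w, y, z}): φ is true.
Detail at u (witness):
  At u: (q -> (<>q | p)) -> []p is false, r is false, so ((q -> (<>q | p)) -> []p) -> r is true.
    At u: q -> (<>q | p) is true, []p is false, so (q -> (<>q | p)) -> []p is false.
      At u: q is false, <>q | p is true, so q -> (<>q | p) is true.
      At u: []p requires p at every successor {u, v, x, y}.
        p fails at y, so []p is false at u.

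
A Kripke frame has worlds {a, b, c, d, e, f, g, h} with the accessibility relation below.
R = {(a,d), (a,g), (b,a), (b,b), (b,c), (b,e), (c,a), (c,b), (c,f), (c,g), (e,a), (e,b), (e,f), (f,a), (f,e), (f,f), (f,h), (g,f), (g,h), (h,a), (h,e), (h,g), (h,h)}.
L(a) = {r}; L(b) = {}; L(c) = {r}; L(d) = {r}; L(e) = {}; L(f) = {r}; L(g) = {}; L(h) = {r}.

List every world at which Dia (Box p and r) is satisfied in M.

Let φ = Dia (Box p and r). Evaluate φ at each world:
  a (successors {d, g}): φ is true.
  b (successors {a, b, c, e}): φ is false.
  c (successors {a, b, f, g}): φ is false.
  d (successors ∅): φ is false.
  e (successors {a, b, f}): φ is false.
  f (successors {a, e, f, h}): φ is false.
  g (successors {f, h}): φ is false.
  h (successors {a, e, g, h}): φ is false.
For instance, at c:
  At c: Dia (Box p and r) requires Box p and r at some successor in {a, b, f, g}.
    At a: Box p and r is false.
    At b: Box p and r is false.
    At f: Box p and r is false.
    At g: Box p and r is false.
  So Dia (Box p and r) is false at c.
Satisfying worlds: {a}

a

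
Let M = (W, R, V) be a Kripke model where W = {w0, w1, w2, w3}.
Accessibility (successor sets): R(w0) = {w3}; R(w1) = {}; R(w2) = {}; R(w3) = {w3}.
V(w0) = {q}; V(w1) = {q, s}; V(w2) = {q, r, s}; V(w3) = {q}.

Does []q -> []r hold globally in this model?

No

Let φ = []q -> []r. Evaluate φ at each world:
  w0 (successors {w3}): φ is false.
  w1 (successors ∅): φ is true.
  w2 (successors ∅): φ is true.
  w3 (successors {w3}): φ is false.
Detail at w0 (counterexample):
  At w0: []q is true, []r is false, so []q -> []r is false.
    At w0: []q requires q at every successor {w3}.
      At w3: q is true.
    So []q is true at w0.
    At w0: []r requires r at every successor {w3}.
      r fails at w3, so []r is false at w0.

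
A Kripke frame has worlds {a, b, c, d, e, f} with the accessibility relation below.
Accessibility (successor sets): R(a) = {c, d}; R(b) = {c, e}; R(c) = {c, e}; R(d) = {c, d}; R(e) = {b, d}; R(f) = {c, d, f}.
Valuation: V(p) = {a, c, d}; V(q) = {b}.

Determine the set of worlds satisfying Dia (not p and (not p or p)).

Let φ = Dia (not p and (not p or p)). Evaluate φ at each world:
  a (successors {c, d}): φ is false.
  b (successors {c, e}): φ is true.
  c (successors {c, e}): φ is true.
  d (successors {c, d}): φ is false.
  e (successors {b, d}): φ is true.
  f (successors {c, d, f}): φ is true.
For instance, at c:
  At c: Dia (not p and (not p or p)) requires not p and (not p or p) at some successor in {c, e}.
    not p and (not p or p) holds at e, so Dia (not p and (not p or p)) is true at c.
Satisfying worlds: {b, c, e, f}

b, c, e, f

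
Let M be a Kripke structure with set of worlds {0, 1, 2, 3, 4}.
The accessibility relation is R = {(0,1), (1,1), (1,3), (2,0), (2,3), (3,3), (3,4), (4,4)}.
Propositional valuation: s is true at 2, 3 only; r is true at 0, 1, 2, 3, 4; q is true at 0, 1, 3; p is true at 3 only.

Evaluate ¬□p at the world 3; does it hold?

At 3: □p is false, so ¬□p is true.
  At 3: □p requires p at every successor {3, 4}.
    p fails at 4, so □p is false at 3.

Yes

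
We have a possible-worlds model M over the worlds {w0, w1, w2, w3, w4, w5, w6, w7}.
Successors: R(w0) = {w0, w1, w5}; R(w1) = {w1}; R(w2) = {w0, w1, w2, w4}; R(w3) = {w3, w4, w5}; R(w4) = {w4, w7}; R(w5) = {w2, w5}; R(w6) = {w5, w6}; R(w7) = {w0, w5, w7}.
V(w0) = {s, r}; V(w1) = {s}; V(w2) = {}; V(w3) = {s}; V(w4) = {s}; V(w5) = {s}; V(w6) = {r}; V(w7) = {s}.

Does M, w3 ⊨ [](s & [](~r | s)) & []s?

At w3: [](s & [](~r | s)) is true, []s is true, so [](s & [](~r | s)) & []s is true.
  At w3: [](s & [](~r | s)) requires s & [](~r | s) at every successor {w3, w4, w5}.
      At w3: s is true, [](~r | s) is true, so s & [](~r | s) is true.
      At w4: s is true, [](~r | s) is true, so s & [](~r | s) is true.
      At w5: s is true, [](~r | s) is true, so s & [](~r | s) is true.
  So [](s & [](~r | s)) is true at w3.
  At w3: []s requires s at every successor {w3, w4, w5}.
    At w3: s is true.
    At w4: s is true.
    At w5: s is true.
  So []s is true at w3.

Yes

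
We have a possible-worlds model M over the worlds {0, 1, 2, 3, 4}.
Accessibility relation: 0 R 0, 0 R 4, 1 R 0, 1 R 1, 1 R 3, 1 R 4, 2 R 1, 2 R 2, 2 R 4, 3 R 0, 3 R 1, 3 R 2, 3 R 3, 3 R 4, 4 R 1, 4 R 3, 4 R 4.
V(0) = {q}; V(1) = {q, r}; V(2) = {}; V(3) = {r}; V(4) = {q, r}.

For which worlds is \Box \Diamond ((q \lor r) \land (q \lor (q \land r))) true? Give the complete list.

Let φ = \Box \Diamond ((q \lor r) \land (q \lor (q \land r))). Evaluate φ at each world:
  0 (successors {0, 4}): φ is true.
  1 (successors {0, 1, 3, 4}): φ is true.
  2 (successors {1, 2, 4}): φ is true.
  3 (successors {0, 1, 2, 3, 4}): φ is true.
  4 (successors {1, 3, 4}): φ is true.
For instance, at 0:
  At 0: \Box \Diamond ((q \lor r) \land (q \lor (q \land r))) requires \Diamond ((q \lor r) \land (q \lor (q \land r))) at every successor {0, 4}.
      At 0: \Diamond ((q \lor r) \land (q \lor (q \land r))) requires (q \lor r) \land (q \lor (q \land r)) at some successor in {0, 4}.
        (q \lor r) \land (q \lor (q \land r)) holds at 0, so \Diamond ((q \lor r) \land (q \lor (q \land r))) is true at 0.
      At 4: \Diamond ((q \lor r) \land (q \lor (q \land r))) requires (q \lor r) \land (q \lor (q \land r)) at some successor in {1, 3, 4}.
        (q \lor r) \land (q \lor (q \land r)) holds at 1, so \Diamond ((q \lor r) \land (q \lor (q \land r))) is true at 4.
  So \Box \Diamond ((q \lor r) \land (q \lor (q \land r))) is true at 0.
Satisfying worlds: {0, 1, 2, 3, 4}

0, 1, 2, 3, 4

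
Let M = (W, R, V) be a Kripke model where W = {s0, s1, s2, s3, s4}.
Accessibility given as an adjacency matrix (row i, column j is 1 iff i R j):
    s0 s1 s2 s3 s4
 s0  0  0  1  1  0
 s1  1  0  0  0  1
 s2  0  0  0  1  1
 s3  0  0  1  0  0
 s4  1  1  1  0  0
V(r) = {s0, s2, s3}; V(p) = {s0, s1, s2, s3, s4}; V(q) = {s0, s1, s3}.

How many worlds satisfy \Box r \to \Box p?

5

Let φ = \Box r \to \Box p. Evaluate φ at each world:
  s0 (successors {s2, s3}): φ is true.
  s1 (successors {s0, s4}): φ is true.
  s2 (successors {s3, s4}): φ is true.
  s3 (successors {s2}): φ is true.
  s4 (successors {s0, s1, s2}): φ is true.
For instance, at s4:
  At s4: \Box r is false, \Box p is true, so \Box r \to \Box p is true.
    At s4: \Box r requires r at every successor {s0, s1, s2}.
      r fails at s1, so \Box r is false at s4.
    At s4: \Box p requires p at every successor {s0, s1, s2}.
      At s0: p is true.
      At s1: p is true.
      At s2: p is true.
    So \Box p is true at s4.
Satisfying worlds: {s0, s1, s2, s3, s4}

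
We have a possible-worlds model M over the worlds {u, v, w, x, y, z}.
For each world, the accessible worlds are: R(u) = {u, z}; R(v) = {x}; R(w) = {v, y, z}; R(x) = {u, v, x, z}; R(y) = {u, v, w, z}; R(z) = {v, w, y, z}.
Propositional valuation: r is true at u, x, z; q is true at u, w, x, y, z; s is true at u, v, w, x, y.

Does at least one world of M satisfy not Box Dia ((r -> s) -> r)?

Recall that Box ψ holds at a world iff ψ holds at every accessible world, and Dia ψ holds iff ψ holds at some accessible world.
Let φ = not Box Dia ((r -> s) -> r). Evaluate φ at each world:
  u (successors {u, z}): φ is false.
  v (successors {x}): φ is false.
  w (successors {v, y, z}): φ is false.
  x (successors {u, v, x, z}): φ is false.
  y (successors {u, v, w, z}): φ is false.
  z (successors {v, w, y, z}): φ is false.
For instance, at y:
  At y: Box Dia ((r -> s) -> r) is true, so not Box Dia ((r -> s) -> r) is false.
    At y: Box Dia ((r -> s) -> r) requires Dia ((r -> s) -> r) at every successor {u, v, w, z}.
      At u: Dia ((r -> s) -> r) is true.
      At v: Dia ((r -> s) -> r) is true.
      At w: Dia ((r -> s) -> r) is true.
      At z: Dia ((r -> s) -> r) is true.
    So Box Dia ((r -> s) -> r) is true at y.

No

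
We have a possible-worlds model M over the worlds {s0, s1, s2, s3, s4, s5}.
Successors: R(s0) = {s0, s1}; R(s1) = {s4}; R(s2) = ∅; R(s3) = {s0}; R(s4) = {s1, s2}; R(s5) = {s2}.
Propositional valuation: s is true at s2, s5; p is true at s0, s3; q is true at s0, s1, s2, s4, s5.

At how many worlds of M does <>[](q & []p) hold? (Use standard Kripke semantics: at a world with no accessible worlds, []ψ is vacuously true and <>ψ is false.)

2

Let φ = <>[](q & []p). Evaluate φ at each world:
  s0 (successors {s0, s1}): φ is false.
  s1 (successors {s4}): φ is false.
  s2 (successors ∅): φ is false.
  s3 (successors {s0}): φ is false.
  s4 (successors {s1, s2}): φ is true.
  s5 (successors {s2}): φ is true.
For instance, at s5:
  At s5: <>[](q & []p) requires [](q & []p) at some successor in {s2}.
    [](q & []p) holds at s2, so <>[](q & []p) is true at s5.
      At s2: no accessible worlds, so [](q & []p) holds vacuously.
Satisfying worlds: {s4, s5}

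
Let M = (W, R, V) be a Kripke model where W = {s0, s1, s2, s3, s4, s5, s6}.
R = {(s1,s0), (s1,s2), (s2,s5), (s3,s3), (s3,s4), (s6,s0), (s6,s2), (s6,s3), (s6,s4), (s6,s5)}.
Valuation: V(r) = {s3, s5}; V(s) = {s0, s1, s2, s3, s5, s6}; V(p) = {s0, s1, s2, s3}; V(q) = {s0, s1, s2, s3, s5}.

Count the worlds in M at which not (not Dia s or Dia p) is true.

Let φ = not (not Dia s or Dia p). Evaluate φ at each world:
  s0 (successors ∅): φ is false.
  s1 (successors {s0, s2}): φ is false.
  s2 (successors {s5}): φ is true.
  s3 (successors {s3, s4}): φ is false.
  s4 (successors ∅): φ is false.
  s5 (successors ∅): φ is false.
  s6 (successors {s0, s2, s3, s4, s5}): φ is false.
For instance, at s2:
  At s2: not Dia s or Dia p is false, so not (not Dia s or Dia p) is true.
    At s2: not Dia s is false, Dia p is false, so not Dia s or Dia p is false.
      At s2: Dia s is true, so not Dia s is false.
      At s2: Dia p requires p at some successor in {s5}.
        At s5: p is false.
      So Dia p is false at s2.
Satisfying worlds: {s2}

1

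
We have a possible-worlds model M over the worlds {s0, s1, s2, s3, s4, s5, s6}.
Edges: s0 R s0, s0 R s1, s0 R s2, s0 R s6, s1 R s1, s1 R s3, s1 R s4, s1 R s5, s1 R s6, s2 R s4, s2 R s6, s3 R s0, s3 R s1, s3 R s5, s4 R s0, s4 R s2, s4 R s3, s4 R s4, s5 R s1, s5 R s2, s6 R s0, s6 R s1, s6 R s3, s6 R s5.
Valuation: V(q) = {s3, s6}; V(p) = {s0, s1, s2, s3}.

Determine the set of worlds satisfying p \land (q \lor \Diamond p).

Let φ = p \land (q \lor \Diamond p). Evaluate φ at each world:
  s0 (successors {s0, s1, s2, s6}): φ is true.
  s1 (successors {s1, s3, s4, s5, s6}): φ is true.
  s2 (successors {s4, s6}): φ is false.
  s3 (successors {s0, s1, s5}): φ is true.
  s4 (successors {s0, s2, s3, s4}): φ is false.
  s5 (successors {s1, s2}): φ is false.
  s6 (successors {s0, s1, s3, s5}): φ is false.
For instance, at s4:
  At s4: p is false, q \lor \Diamond p is true, so p \land (q \lor \Diamond p) is false.
    At s4: q is false, \Diamond p is true, so q \lor \Diamond p is true.
      At s4: \Diamond p requires p at some successor in {s0, s2, s3, s4}.
        p holds at s0, so \Diamond p is true at s4.
Satisfying worlds: {s0, s1, s3}

s0, s1, s3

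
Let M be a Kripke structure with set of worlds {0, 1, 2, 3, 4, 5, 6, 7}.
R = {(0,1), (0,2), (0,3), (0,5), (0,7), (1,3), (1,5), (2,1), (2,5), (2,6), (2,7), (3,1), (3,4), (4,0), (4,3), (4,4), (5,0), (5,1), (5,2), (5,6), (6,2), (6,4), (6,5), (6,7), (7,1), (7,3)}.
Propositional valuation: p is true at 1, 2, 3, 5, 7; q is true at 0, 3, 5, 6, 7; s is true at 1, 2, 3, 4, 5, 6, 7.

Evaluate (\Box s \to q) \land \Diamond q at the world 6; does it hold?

Yes

At 6: \Box s \to q is true, \Diamond q is true, so (\Box s \to q) \land \Diamond q is true.
  At 6: \Box s is true, q is true, so \Box s \to q is true.
    At 6: \Box s requires s at every successor {2, 4, 5, 7}.
      At 2: s is true.
      At 4: s is true.
      At 5: s is true.
      At 7: s is true.
    So \Box s is true at 6.
  At 6: \Diamond q requires q at some successor in {2, 4, 5, 7}.
    q holds at 5, so \Diamond q is true at 6.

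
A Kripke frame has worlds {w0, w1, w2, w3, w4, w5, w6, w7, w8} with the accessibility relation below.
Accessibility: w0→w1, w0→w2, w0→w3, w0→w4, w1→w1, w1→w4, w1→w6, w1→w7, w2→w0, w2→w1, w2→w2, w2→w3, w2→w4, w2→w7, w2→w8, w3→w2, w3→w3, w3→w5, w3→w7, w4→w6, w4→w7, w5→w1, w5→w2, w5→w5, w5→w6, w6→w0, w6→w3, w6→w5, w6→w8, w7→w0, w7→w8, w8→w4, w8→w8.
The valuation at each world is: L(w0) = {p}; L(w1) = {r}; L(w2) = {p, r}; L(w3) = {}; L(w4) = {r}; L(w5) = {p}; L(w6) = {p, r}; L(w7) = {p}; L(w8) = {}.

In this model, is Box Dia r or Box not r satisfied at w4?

No

At w4: Box Dia r is false, Box not r is false, so Box Dia r or Box not r is false.
  At w4: Box Dia r requires Dia r at every successor {w6, w7}.
    Dia r fails at w6, so Box Dia r is false at w4.
      At w6: Dia r requires r at some successor in {w0, w3, w5, w8}.
        At w0: r is false.
        At w3: r is false.
        At w5: r is false.
        At w8: r is false.
      So Dia r is false at w6.
  At w4: Box not r requires not r at every successor {w6, w7}.
    not r fails at w6, so Box not r is false at w4.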